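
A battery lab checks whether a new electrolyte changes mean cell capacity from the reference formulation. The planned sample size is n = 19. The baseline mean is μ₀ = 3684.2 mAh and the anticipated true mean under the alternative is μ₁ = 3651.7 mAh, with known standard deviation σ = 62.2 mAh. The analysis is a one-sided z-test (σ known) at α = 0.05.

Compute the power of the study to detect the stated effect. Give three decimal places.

Standardized effect: d = |μ₁ − μ₀| / σ = |3651.7 − 3684.2| / 62.2 = 0.5225
Noncentrality parameter: λ = d·√n = 0.5225 × √19 = 2.2776
Critical value for a one-sided test at α = 0.05: z_α = 1.645.
Power = P(Z > 1.645 − λ) = Φ(0.633) = 0.7365.

Power ≈ 0.737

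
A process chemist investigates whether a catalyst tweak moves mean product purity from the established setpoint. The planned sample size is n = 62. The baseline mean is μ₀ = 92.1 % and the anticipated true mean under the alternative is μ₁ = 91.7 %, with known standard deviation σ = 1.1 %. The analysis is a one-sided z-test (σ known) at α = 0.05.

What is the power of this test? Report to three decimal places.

Standardized effect: d = |μ₁ − μ₀| / σ = |91.7 − 92.1| / 1.1 = 0.3636
Noncentrality parameter: δ = d·√n = 0.3636 × √62 = 2.8633
Critical value for a one-sided test at α = 0.05: z_α = 1.645.
Power = P(Z > 1.645 − δ) = Φ(1.218) = 0.8885.

Power ≈ 0.888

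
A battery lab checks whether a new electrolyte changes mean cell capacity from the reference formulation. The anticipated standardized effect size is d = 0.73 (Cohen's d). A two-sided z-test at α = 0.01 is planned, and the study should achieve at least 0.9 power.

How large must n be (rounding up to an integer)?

n = 28

Set Φ(δ − 2.576) = 0.9; then δ − 2.576 = Φ⁻¹(0.9) = 1.282, giving δ = 3.857.
(For δ > 0 the lower-tail rejection region contributes negligibly to power, so the one-term inversion is standard.)
δ = d·√n ⇒ n = (δ/d)² = (3.857 / 0.73)² = 27.92.
Rounding up, n = 28.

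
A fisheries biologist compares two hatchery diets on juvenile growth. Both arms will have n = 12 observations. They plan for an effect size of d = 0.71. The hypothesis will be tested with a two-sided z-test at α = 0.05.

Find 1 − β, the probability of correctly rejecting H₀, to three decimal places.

Noncentrality parameter: δ = d·√(n/2) = 0.71 × √(12/2) = 1.7391
Critical value for a two-sided test at α = 0.05: z_{α/2} = 1.960.
Power = Φ(δ − 1.960) + Φ(−δ − 1.960) = Φ(-0.221) + Φ(-3.699) = 0.4126 + 0.0001 = 0.4127.

Power ≈ 0.413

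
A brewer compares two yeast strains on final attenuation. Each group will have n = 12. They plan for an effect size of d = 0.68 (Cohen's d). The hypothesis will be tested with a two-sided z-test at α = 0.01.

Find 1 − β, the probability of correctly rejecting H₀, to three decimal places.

Noncentrality parameter: δ = d·√(n/2) = 0.68 × √(12/2) = 1.6657
Two-sided α = 0.01 → critical value z_{0.005} = 2.576.
Power = Φ(δ − 2.576) + Φ(−δ − 2.576) = Φ(-0.910) + Φ(-4.241) = 0.1814 + 0.0000 = 0.1814.

Power ≈ 0.181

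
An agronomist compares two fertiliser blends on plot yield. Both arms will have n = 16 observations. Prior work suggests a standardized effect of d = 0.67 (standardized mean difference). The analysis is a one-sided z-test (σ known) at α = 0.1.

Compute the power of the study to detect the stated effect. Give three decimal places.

Power ≈ 0.730

Noncentrality parameter: δ = d·√(n/2) = 0.67 × √(16/2) = 1.8950
One-sided α = 0.1 → critical value z_{0.1} = 1.282.
Power = P(Z > 1.282 − δ) = Φ(0.613) = 0.7302.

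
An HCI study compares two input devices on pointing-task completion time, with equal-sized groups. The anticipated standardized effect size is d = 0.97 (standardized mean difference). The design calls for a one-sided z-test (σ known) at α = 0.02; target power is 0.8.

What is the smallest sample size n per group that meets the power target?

n = 18 per group

For power 0.8 need Φ(δ − z_{0.02}) = 0.8, so δ = z_{0.02} + z_{0.20} = 2.054 + 0.842 = 2.895.
δ = d·√(n/2) ⇒ n = 2(δ/d)² = 2 × (2.895 / 0.97)² = 17.82.
Round up to the next whole unit.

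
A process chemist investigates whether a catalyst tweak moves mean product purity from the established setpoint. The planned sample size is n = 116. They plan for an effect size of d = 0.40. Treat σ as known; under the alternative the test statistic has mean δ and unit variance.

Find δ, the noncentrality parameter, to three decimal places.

δ ≈ 4.308

The noncentrality parameter scales effect size by the design's sample-size factor: δ = d·√n = 0.40 × √116 = 4.3081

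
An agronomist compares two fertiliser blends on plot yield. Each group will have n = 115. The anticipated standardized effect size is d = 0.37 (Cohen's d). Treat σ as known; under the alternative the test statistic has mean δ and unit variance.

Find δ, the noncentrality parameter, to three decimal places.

The noncentrality parameter scales effect size by the design's sample-size factor: δ = d·√(n/2) = 0.37 × √(115/2) = 2.8057

δ ≈ 2.806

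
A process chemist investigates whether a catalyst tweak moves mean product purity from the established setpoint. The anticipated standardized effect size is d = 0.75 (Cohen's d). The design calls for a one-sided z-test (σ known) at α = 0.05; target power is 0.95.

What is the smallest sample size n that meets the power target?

n = 20

For power 0.95 need Φ(δ − z_{0.05}) = 0.95, so δ = z_{0.05} + z_{0.05} = 1.645 + 1.645 = 3.290.
δ = d·√n ⇒ n = (δ/d)² = (3.290 / 0.75)² = 19.24.
Rounding up, n = 20.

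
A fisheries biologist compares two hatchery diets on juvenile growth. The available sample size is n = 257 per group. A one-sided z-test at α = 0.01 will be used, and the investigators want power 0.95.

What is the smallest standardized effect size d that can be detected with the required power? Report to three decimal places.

d ≈ 0.350

Required noncentrality: δ = z_{0.01} + z_{0.05} = 2.326 + 1.645 = 3.971.
δ = d·√(n/2) ⇒ d = δ/√(n/2) = 3.971/√(257/2) = 0.3503.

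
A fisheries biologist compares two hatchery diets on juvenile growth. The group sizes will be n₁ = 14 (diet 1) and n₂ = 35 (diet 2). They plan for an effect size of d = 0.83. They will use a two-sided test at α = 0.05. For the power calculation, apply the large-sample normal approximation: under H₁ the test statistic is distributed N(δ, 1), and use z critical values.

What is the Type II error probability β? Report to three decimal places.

Noncentrality parameter: δ = d / √(1/n₁ + 1/n₂) = 0.83 / √(1/14 + 1/35) = 2.6247
Two-sided α = 0.05 → critical value z_{0.025} = 1.960.
Power = Φ(δ − 1.960) + Φ(−δ − 1.960) = Φ(0.665) + Φ(-4.585) = 0.7469 + 0.0000 = 0.7469.
Type II error: β = 1 − power = 1 − 0.7469 = 0.2531.

β ≈ 0.253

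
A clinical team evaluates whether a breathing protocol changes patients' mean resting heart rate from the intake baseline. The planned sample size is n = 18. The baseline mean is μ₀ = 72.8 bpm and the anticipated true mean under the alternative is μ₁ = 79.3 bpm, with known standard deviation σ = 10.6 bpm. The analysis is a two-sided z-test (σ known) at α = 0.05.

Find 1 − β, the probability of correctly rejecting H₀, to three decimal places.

Standardized effect: d = |μ₁ − μ₀| / σ = |79.3 − 72.8| / 10.6 = 0.6132
Noncentrality parameter: δ = d·√n = 0.6132 × √18 = 2.6016
Two-sided α = 0.05 → critical value z_{0.025} = 1.960.
Power = Φ(δ − 1.960) + Φ(−δ − 1.960) = Φ(0.642) + Φ(-4.562) = 0.7395 + 0.0000 = 0.7395.

Power ≈ 0.739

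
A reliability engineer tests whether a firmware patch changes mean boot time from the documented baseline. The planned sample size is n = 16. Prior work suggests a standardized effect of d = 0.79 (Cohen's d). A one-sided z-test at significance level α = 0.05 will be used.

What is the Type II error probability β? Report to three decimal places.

β ≈ 0.065

Noncentrality parameter: δ = d·√n = 0.79 × √16 = 3.1600
Critical value for a one-sided test at α = 0.05: z_α = 1.645.
Power = Φ(δ − 1.645) = Φ(1.515) = 0.9351.
Type II error: β = 1 − power = 1 − 0.9351 = 0.0649.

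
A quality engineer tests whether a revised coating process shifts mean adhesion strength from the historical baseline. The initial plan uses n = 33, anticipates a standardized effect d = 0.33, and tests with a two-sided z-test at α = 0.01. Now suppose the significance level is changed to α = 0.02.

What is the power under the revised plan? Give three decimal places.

Power ≈ 0.333

δ = d·√n = 0.33 × √33 = 1.8957 (unchanged). New critical value: z_{0.01} = 2.326.
Revised power = Φ(δ − 2.326) + Φ(−δ − 2.326) = Φ(-0.431) + Φ(-4.222) = 0.3334 + 0.0000 = 0.3334.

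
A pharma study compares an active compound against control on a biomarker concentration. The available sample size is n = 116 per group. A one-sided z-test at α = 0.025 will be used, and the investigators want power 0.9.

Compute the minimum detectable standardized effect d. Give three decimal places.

d ≈ 0.426

Required noncentrality: δ = z_{0.025} + z_{0.10} = 1.960 + 1.282 = 3.242.
δ = d·√(n/2) ⇒ d = δ/√(n/2) = 3.242/√(116/2) = 0.4256.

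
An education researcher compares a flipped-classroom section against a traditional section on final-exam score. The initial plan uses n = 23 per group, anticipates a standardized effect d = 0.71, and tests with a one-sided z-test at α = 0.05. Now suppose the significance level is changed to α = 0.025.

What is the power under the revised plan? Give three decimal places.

δ = d·√(n/2) = 0.71 × √(23/2) = 2.4077 (unchanged). New critical value: z_{0.025} = 1.960.
Revised power = Φ(δ − 1.960) = Φ(0.448) = 0.6728.

Power ≈ 0.673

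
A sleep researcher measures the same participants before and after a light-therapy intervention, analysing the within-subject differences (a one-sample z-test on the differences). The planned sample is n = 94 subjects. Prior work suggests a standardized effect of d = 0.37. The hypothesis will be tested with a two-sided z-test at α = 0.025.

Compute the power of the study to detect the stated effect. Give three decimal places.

Noncentrality parameter: δ = d·√n = 0.37 × √94 = 3.5873
Critical value for a two-sided test at α = 0.025: z_{α/2} = 2.241.
Power = Φ(δ − 2.241) + Φ(−δ − 2.241) = Φ(1.346) + Φ(-5.829) = 0.9108 + 0.0000 = 0.9108.

Power ≈ 0.911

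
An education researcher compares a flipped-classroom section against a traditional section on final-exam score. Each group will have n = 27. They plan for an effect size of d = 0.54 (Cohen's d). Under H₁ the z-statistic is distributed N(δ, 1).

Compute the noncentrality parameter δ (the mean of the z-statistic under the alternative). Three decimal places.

δ ≈ 1.984

δ = d·√(n/2) = 0.54 × √(27/2) = 1.9841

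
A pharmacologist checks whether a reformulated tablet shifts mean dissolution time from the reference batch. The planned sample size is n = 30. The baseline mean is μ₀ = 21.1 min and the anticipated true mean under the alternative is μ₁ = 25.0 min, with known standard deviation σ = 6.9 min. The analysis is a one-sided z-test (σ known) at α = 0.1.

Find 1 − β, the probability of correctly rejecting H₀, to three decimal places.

Power ≈ 0.965

Standardized effect: d = |μ₁ − μ₀| / σ = |25.0 − 21.1| / 6.9 = 0.5652
Noncentrality parameter: λ = d·√n = 0.5652 × √30 = 3.0958
Critical value for a one-sided test at α = 0.1: z_α = 1.282.
Power = P(Z > 1.282 − λ) = Φ(1.814) = 0.9652.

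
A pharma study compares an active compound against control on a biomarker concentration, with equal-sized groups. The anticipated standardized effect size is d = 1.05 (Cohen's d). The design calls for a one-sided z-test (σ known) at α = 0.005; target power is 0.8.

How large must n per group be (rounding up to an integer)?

n = 22 per group

For power 0.8 need Φ(δ − z_{0.005}) = 0.8, so δ = z_{0.005} + z_{0.20} = 2.576 + 0.842 = 3.417.
δ = d·√(n/2) ⇒ n = 2(δ/d)² = 2 × (3.417 / 1.05)² = 21.19.
Round up to the next whole unit.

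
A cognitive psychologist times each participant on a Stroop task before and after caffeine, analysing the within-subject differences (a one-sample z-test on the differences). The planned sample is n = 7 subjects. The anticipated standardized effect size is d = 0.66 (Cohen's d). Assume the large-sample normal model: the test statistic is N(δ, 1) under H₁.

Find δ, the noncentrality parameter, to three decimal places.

δ = d·√n = 0.66 × √7 = 1.7462

δ ≈ 1.746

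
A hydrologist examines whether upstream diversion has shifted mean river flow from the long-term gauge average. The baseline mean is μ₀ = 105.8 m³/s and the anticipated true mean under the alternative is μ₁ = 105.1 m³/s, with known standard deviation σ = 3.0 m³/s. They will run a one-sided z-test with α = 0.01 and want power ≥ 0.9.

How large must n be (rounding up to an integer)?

n = 240

Standardized effect: d = |μ₁ − μ₀| / σ = |105.1 − 105.8| / 3.0 = 0.2333
For power 0.9 need Φ(δ − z_{0.01}) = 0.9, so δ = z_{0.01} + z_{0.10} = 2.326 + 1.282 = 3.608.
δ = d·√n ⇒ n = (δ/d)² = (3.608 / 0.2333)² = 239.09.
Rounding up, n = 240.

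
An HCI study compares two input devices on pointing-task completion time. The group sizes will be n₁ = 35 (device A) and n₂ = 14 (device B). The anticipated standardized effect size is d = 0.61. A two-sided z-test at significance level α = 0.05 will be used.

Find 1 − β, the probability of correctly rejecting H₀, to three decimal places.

Power ≈ 0.488

Noncentrality parameter: δ = d / √(1/n₁ + 1/n₂) = 0.61 / √(1/35 + 1/14) = 1.9290
Two-sided α = 0.05 → critical value z_{0.025} = 1.960.
Power = Φ(δ − 1.960) + Φ(−δ − 1.960) = Φ(-0.031) + Φ(-3.889) = 0.4876 + 0.0001 = 0.4877.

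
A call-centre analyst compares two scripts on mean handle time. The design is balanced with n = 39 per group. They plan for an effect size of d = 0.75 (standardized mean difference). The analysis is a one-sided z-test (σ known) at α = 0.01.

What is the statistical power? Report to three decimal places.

Power ≈ 0.838

Noncentrality parameter: δ = d·√(n/2) = 0.75 × √(39/2) = 3.3119
Critical value for a one-sided test at α = 0.01: z_α = 2.326.
Power = P(Z > 2.326 − δ) = Φ(0.986) = 0.8378.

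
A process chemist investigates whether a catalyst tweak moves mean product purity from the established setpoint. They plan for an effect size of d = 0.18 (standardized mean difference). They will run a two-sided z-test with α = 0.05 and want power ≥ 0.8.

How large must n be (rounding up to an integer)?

n = 243

Set Φ(δ − 1.960) = 0.8; then δ − 1.960 = Φ⁻¹(0.8) = 0.842, giving δ = 2.802.
(Ignoring the negligible lower-tail rejection probability gives the usual closed-form inversion.)
δ = d·√n ⇒ n = (δ/d)² = (2.802 / 0.18)² = 242.25.
Round up to the next whole unit.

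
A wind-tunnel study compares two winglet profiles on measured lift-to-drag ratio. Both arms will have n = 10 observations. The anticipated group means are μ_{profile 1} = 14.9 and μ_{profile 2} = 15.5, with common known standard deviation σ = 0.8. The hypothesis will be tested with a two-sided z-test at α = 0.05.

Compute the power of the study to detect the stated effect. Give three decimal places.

Standardized effect: d = |μ_{profile 1} − μ_{profile 2}| / σ = |14.9 − 15.5| / 0.8 = 0.7500
Noncentrality parameter: δ = d·√(n/2) = 0.7500 × √(10/2) = 1.6771
Critical value for a two-sided test at α = 0.05: z_{α/2} = 1.960.
Power = Φ(δ − 1.960) + Φ(−δ − 1.960) = Φ(-0.283) + Φ(-3.637) = 0.3886 + 0.0001 = 0.3888.

Power ≈ 0.389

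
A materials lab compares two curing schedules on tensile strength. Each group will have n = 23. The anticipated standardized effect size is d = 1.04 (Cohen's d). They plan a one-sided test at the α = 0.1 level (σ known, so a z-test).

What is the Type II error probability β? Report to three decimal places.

Noncentrality parameter: δ = d·√(n/2) = 1.04 × √(23/2) = 3.5268
One-sided α = 0.1 → critical value z_{0.1} = 1.282.
Power = P(Z > 1.282 − δ) = Φ(2.245) = 0.9876.
Type II error: β = 1 − power = 1 − 0.9876 = 0.0124.

β ≈ 0.012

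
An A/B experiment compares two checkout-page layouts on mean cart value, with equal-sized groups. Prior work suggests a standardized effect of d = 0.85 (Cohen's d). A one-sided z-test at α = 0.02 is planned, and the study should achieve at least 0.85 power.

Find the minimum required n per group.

Set Φ(δ − 2.054) = 0.85; then δ − 2.054 = Φ⁻¹(0.85) = 1.036, giving δ = 3.090.
δ = d·√(n/2) ⇒ n = 2(δ/d)² = 2 × (3.090 / 0.85)² = 26.43.
Round up to the next whole unit.

n = 27 per group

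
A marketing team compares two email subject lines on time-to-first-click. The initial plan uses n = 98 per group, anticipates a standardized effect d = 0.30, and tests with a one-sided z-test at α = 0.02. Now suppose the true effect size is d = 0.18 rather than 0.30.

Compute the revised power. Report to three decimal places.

Power ≈ 0.214

With d = 0.18: δ = d·√(n/2) = 0.18 × √(98/2) = 1.2600. Critical value z_{0.02} = 2.054.
Revised power = Φ(δ − 2.054) = Φ(-0.794) = 0.2137.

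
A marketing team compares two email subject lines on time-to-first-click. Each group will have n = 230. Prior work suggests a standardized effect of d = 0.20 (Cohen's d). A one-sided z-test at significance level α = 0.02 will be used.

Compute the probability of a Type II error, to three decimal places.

Noncentrality parameter: δ = d·√(n/2) = 0.20 × √(230/2) = 2.1448
One-sided α = 0.02 → critical value z_{0.02} = 2.054.
Power = P(Z > 2.054 − δ) = Φ(0.091) = 0.5363.
Type II error: β = 1 − power = 1 − 0.5363 = 0.4637.

β ≈ 0.464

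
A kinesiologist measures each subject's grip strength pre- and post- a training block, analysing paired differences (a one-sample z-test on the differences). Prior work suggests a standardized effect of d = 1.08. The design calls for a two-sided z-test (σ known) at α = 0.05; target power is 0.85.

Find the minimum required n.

For power 0.85 need Φ(δ − z_{0.025}) = 0.85, so δ = z_{0.025} + z_{0.15} = 1.960 + 1.036 = 2.996.
(The Φ(−δ − z_{α/2}) term is vanishingly small for δ > 0 and is dropped in the standard sample-size formula.)
δ = d·√n ⇒ n = (δ/d)² = (2.996 / 1.08)² = 7.70.
Round up to the next whole unit.

n = 8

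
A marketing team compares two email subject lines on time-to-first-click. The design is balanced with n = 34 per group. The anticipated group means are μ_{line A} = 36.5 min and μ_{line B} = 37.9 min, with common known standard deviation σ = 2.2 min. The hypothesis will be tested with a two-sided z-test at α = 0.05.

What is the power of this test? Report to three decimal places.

Standardized effect: d = |μ_{line A} − μ_{line B}| / σ = |36.5 − 37.9| / 2.2 = 0.6364
Noncentrality parameter: δ = d·√(n/2) = 0.6364 × √(34/2) = 2.6238
Two-sided α = 0.05 → critical value z_{0.025} = 1.960.
Power = Φ(δ − 1.960) + Φ(−δ − 1.960) = Φ(0.664) + Φ(-4.584) = 0.7466 + 0.0000 = 0.7466.

Power ≈ 0.747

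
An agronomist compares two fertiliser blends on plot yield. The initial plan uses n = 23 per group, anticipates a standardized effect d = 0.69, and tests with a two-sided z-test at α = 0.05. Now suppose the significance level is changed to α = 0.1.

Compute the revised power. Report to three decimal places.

Power ≈ 0.757

δ = d·√(n/2) = 0.69 × √(23/2) = 2.3399 (unchanged). New critical value: z_{0.05} = 1.645.
Revised power = Φ(δ − 1.645) + Φ(−δ − 1.645) = Φ(0.695) + Φ(-3.985) = 0.7565 + 0.0000 = 0.7565.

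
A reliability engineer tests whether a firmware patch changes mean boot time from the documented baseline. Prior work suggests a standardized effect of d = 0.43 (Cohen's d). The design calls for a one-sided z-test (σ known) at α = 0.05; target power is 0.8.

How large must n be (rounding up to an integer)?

n = 34

Set Φ(δ − 1.645) = 0.8; then δ − 1.645 = Φ⁻¹(0.8) = 0.842, giving δ = 2.486.
δ = d·√n ⇒ n = (δ/d)² = (2.486 / 0.43)² = 33.44.
Rounding up, n = 34.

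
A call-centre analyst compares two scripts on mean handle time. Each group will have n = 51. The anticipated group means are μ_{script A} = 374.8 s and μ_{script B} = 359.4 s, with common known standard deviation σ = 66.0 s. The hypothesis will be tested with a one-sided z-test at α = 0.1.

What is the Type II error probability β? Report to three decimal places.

Standardized effect: d = |μ_{script A} − μ_{script B}| / σ = |374.8 − 359.4| / 66.0 = 0.2333
Noncentrality parameter: δ = d·√(n/2) = 0.2333 × √(51/2) = 1.1783
One-sided α = 0.1 → critical value z_{0.1} = 1.282.
Power = Φ(δ − 1.282) = Φ(-0.103) = 0.4589.
Type II error: β = 1 − power = 1 − 0.4589 = 0.5411.

β ≈ 0.541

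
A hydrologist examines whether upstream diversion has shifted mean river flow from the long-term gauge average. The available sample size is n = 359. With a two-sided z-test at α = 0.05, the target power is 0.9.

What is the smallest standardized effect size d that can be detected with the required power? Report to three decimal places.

Need Φ(δ − 1.960) = 0.9, so δ = 1.960 + 1.282 = 3.242.
(Lower-tail contribution to power is negligible for δ > 0.)
δ = d·√n ⇒ d = δ/√n = 3.242/√359 = 0.1711.

d ≈ 0.171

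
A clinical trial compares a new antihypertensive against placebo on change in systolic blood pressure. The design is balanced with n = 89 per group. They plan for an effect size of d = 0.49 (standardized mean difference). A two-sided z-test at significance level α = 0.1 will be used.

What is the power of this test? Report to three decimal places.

Noncentrality parameter: δ = d·√(n/2) = 0.49 × √(89/2) = 3.2687
Two-sided α = 0.1 → critical value z_{0.05} = 1.645.
Power = Φ(δ − 1.645) + Φ(−δ − 1.645) = Φ(1.624) + Φ(-4.914) = 0.9478 + 0.0000 = 0.9478.

Power ≈ 0.948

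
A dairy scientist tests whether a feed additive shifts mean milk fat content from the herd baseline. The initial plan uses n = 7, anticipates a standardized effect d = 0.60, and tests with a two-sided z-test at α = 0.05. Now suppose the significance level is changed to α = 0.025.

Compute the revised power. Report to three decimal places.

Power ≈ 0.257

δ = d·√n = 0.60 × √7 = 1.5875 (unchanged). New critical value: z_{0.0125} = 2.241.
Revised power = Φ(δ − 2.241) + Φ(−δ − 2.241) = Φ(-0.654) + Φ(-3.829) = 0.2566 + 0.0001 = 0.2566.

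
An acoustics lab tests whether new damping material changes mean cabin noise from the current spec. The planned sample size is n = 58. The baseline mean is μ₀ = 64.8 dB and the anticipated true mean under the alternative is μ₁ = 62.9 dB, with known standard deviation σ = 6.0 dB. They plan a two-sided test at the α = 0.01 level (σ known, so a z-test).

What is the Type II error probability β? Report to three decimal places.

Standardized effect: d = |μ₁ − μ₀| / σ = |62.9 − 64.8| / 6.0 = 0.3167
Noncentrality parameter: δ = d·√n = 0.3167 × √58 = 2.4117
Critical value for a two-sided test at α = 0.01: z_{α/2} = 2.576.
Power = Φ(δ − 2.576) + Φ(−δ − 2.576) = Φ(-0.164) + Φ(-4.987) = 0.4348 + 0.0000 = 0.4348.
Type II error: β = 1 − power = 1 − 0.4348 = 0.5652.

β ≈ 0.565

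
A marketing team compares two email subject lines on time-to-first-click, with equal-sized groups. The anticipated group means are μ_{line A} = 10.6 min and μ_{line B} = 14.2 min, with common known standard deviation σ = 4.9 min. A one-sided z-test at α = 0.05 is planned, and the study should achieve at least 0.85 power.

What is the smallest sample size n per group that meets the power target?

n = 27 per group

Standardized effect: d = |μ_{line A} − μ_{line B}| / σ = |10.6 − 14.2| / 4.9 = 0.7347
Set Φ(δ − 1.645) = 0.85; then δ − 1.645 = Φ⁻¹(0.85) = 1.036, giving δ = 2.681.
δ = d·√(n/2) ⇒ n = 2(δ/d)² = 2 × (2.681 / 0.7347)² = 26.64.
Rounding up, n = 27 per group.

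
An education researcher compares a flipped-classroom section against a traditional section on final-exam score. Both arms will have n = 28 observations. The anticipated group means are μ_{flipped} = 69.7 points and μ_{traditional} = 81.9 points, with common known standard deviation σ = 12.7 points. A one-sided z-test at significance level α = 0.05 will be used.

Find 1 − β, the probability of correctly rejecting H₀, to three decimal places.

Power ≈ 0.974

Standardized effect: d = |μ_{flipped} − μ_{traditional}| / σ = |69.7 − 81.9| / 12.7 = 0.9606
Noncentrality parameter: δ = d·√(n/2) = 0.9606 × √(28/2) = 3.5943
One-sided α = 0.05 → critical value z_{0.05} = 1.645.
Power = P(Z > 1.645 − δ) = Φ(1.949) = 0.9744.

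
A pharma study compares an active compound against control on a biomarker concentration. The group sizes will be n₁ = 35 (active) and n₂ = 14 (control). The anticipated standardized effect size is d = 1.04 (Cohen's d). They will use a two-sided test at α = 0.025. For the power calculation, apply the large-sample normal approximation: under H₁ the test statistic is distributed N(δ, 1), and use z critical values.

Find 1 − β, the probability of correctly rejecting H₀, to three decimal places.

Noncentrality parameter: δ = d / √(1/n₁ + 1/n₂) = 1.04 / √(1/35 + 1/14) = 3.2888
Two-sided α = 0.025 → critical value z_{0.0125} = 2.241.
Power = Φ(δ − 2.241) + Φ(−δ − 2.241) = Φ(1.047) + Φ(-5.530) = 0.8525 + 0.0000 = 0.8525.

Power ≈ 0.853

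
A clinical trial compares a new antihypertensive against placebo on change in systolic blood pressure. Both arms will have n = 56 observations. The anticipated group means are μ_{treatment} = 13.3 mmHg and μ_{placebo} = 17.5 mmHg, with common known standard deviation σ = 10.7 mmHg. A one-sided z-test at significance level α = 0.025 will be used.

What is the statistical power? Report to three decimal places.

Standardized effect: d = |μ_{treatment} − μ_{placebo}| / σ = |13.3 − 17.5| / 10.7 = 0.3925
Noncentrality parameter: δ = d·√(n/2) = 0.3925 × √(56/2) = 2.0770
One-sided α = 0.025 → critical value z_{0.025} = 1.960.
Power = P(Z > 1.960 − δ) = Φ(0.117) = 0.5466.

Power ≈ 0.547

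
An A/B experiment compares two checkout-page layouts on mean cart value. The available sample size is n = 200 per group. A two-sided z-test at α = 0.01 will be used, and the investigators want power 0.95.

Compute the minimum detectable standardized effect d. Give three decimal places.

d ≈ 0.422

Need Φ(δ − 2.576) = 0.95, so δ = 2.576 + 1.645 = 4.221.
(Lower-tail contribution to power is negligible for δ > 0.)
δ = d·√(n/2) ⇒ d = δ/√(n/2) = 4.221/√(200/2) = 0.4221.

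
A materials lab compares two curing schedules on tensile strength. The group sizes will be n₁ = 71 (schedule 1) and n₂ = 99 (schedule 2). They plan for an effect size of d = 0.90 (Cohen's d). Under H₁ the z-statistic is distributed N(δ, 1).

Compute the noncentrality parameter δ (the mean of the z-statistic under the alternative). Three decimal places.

δ ≈ 5.787

δ = d / √(1/n₁ + 1/n₂) = 0.90 / √(1/71 + 1/99) = 5.7872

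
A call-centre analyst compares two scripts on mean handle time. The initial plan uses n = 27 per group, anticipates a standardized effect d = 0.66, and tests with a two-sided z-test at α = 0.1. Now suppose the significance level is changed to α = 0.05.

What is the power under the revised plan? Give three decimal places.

δ = d·√(n/2) = 0.66 × √(27/2) = 2.4250 (unchanged). New critical value: z_{0.025} = 1.960.
Revised power = Φ(δ − 1.960) + Φ(−δ − 1.960) = Φ(0.465) + Φ(-4.385) = 0.6790 + 0.0000 = 0.6791.

Power ≈ 0.679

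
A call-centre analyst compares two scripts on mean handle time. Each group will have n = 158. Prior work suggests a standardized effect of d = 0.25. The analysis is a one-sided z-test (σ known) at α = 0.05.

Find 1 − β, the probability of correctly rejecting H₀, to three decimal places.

Power ≈ 0.718

Noncentrality parameter: λ = d·√(n/2) = 0.25 × √(158/2) = 2.2220
One-sided α = 0.05 → critical value z_{0.05} = 1.645.
Power = P(Z > 1.645 − λ) = Φ(0.577) = 0.7181.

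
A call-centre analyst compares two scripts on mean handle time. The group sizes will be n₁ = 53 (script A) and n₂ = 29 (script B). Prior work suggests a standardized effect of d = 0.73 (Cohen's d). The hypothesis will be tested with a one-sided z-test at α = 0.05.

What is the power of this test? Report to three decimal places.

Noncentrality parameter: δ = d / √(1/n₁ + 1/n₂) = 0.73 / √(1/53 + 1/29) = 3.1605
Critical value for a one-sided test at α = 0.05: z_α = 1.645.
Power = Φ(δ − 1.645) = Φ(1.516) = 0.9352.

Power ≈ 0.935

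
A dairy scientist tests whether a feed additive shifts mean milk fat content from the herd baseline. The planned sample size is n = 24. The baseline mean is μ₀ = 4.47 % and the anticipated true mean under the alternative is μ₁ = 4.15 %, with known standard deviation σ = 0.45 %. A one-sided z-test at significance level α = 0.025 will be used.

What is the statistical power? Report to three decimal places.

Standardized effect: d = |μ₁ − μ₀| / σ = |4.15 − 4.47| / 0.45 = 0.7111
Noncentrality parameter: δ = d·√n = 0.7111 × √24 = 3.4837
Critical value for a one-sided test at α = 0.025: z_α = 1.960.
Power = Φ(δ − 1.960) = Φ(1.524) = 0.9362.

Power ≈ 0.936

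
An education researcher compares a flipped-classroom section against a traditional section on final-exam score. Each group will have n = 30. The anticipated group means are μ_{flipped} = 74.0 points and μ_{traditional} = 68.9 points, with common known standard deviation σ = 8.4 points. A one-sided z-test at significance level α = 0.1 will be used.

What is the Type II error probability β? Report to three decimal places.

Standardized effect: d = |μ_{flipped} − μ_{traditional}| / σ = |74.0 − 68.9| / 8.4 = 0.6071
Noncentrality parameter: δ = d·√(n/2) = 0.6071 × √(30/2) = 2.3515
One-sided α = 0.1 → critical value z_{0.1} = 1.282.
Power = P(Z > 1.282 − δ) = Φ(1.070) = 0.8577.
Type II error: β = 1 − power = 1 − 0.8577 = 0.1423.

β ≈ 0.142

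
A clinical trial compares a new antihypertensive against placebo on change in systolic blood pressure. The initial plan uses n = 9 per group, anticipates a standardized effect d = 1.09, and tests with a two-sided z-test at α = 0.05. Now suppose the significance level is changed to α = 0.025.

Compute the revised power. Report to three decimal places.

δ = d·√(n/2) = 1.09 × √(9/2) = 2.3122 (unchanged). New critical value: z_{0.0125} = 2.241.
Revised power = Φ(δ − 2.241) + Φ(−δ − 2.241) = Φ(0.071) + Φ(-4.554) = 0.5282 + 0.0000 = 0.5282.

Power ≈ 0.528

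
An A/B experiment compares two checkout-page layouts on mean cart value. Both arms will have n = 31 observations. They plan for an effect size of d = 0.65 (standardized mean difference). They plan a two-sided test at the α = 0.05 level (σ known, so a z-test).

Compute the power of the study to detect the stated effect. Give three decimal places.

Noncentrality parameter: δ = d·√(n/2) = 0.65 × √(31/2) = 2.5591
Two-sided α = 0.05 → critical value z_{0.025} = 1.960.
Power = Φ(δ − 1.960) + Φ(−δ − 1.960) = Φ(0.599) + Φ(-4.519) = 0.7254 + 0.0000 = 0.7254.

Power ≈ 0.725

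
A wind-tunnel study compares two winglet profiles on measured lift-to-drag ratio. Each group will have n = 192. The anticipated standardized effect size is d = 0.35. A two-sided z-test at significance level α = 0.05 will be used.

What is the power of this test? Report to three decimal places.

Power ≈ 0.929

Noncentrality parameter: δ = d·√(n/2) = 0.35 × √(192/2) = 3.4293
Two-sided α = 0.05 → critical value z_{0.025} = 1.960.
Power = Φ(δ − 1.960) + Φ(−δ − 1.960) = Φ(1.469) + Φ(-5.389) = 0.9291 + 0.0000 = 0.9291.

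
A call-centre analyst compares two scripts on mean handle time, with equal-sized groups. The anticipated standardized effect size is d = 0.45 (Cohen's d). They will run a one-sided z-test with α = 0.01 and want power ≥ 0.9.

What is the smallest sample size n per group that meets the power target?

For power 0.9 need Φ(δ − z_{0.01}) = 0.9, so δ = z_{0.01} + z_{0.10} = 2.326 + 1.282 = 3.608.
δ = d·√(n/2) ⇒ n = 2(δ/d)² = 2 × (3.608 / 0.45)² = 128.56.
Round up to the next whole unit.

n = 129 per group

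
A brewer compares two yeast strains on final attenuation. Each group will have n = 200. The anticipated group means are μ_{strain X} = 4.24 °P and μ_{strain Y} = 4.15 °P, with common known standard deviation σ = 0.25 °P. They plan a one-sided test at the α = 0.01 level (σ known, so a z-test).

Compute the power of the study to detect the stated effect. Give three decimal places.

Power ≈ 0.899

Standardized effect: d = |μ_{strain X} − μ_{strain Y}| / σ = |4.24 − 4.15| / 0.25 = 0.3600
Noncentrality parameter: δ = d·√(n/2) = 0.3600 × √(200/2) = 3.6000
Critical value for a one-sided test at α = 0.01: z_α = 2.326.
Power = Φ(δ − 2.326) = Φ(1.274) = 0.8986.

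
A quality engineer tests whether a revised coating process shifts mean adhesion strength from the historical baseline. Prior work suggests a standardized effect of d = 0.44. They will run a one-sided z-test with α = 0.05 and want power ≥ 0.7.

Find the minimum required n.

n = 25

For power 0.7 need Φ(δ − z_{0.05}) = 0.7, so δ = z_{0.05} + z_{0.30} = 1.645 + 0.524 = 2.169.
δ = d·√n ⇒ n = (δ/d)² = (2.169 / 0.44)² = 24.31.
Round up to the next whole unit.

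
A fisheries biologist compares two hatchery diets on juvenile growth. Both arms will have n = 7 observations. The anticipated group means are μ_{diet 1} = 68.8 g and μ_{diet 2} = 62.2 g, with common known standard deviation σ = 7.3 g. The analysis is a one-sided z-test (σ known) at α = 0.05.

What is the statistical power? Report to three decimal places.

Standardized effect: d = |μ_{diet 1} − μ_{diet 2}| / σ = |68.8 − 62.2| / 7.3 = 0.9041
Noncentrality parameter: δ = d·√(n/2) = 0.9041 × √(7/2) = 1.6914
One-sided α = 0.05 → critical value z_{0.05} = 1.645.
Power = P(Z > 1.645 − δ) = Φ(0.047) = 0.5186.

Power ≈ 0.519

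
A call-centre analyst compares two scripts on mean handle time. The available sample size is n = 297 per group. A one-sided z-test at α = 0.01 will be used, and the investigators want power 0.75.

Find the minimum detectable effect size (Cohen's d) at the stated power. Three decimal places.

Need Φ(δ − 2.326) = 0.75, so δ = 2.326 + 0.674 = 3.001.
δ = d·√(n/2) ⇒ d = δ/√(n/2) = 3.001/√(297/2) = 0.2463.

d ≈ 0.246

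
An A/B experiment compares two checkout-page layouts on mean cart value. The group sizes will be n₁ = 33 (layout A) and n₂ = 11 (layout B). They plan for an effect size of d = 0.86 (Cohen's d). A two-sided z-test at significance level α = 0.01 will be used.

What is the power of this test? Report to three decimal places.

Noncentrality parameter: δ = d / √(1/n₁ + 1/n₂) = 0.86 / √(1/33 + 1/11) = 2.4702
Two-sided α = 0.01 → critical value z_{0.005} = 2.576.
Power = Φ(δ − 2.576) + Φ(−δ − 2.576) = Φ(-0.106) + Φ(-5.046) = 0.4579 + 0.0000 = 0.4579.

Power ≈ 0.458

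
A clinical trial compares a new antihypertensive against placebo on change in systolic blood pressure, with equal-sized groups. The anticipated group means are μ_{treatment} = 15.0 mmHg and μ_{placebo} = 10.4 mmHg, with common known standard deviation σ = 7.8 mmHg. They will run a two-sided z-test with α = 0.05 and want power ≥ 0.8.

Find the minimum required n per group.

Standardized effect: d = |μ_{treatment} − μ_{placebo}| / σ = |15.0 − 10.4| / 7.8 = 0.5897
For power 0.8 need Φ(δ − z_{0.025}) = 0.8, so δ = z_{0.025} + z_{0.20} = 1.960 + 0.842 = 2.802.
(The Φ(−δ − z_{α/2}) term is vanishingly small for δ > 0 and is dropped in the standard sample-size formula.)
δ = d·√(n/2) ⇒ n = 2(δ/d)² = 2 × (2.802 / 0.5897)² = 45.13.
Round up to the next whole unit.

n = 46 per group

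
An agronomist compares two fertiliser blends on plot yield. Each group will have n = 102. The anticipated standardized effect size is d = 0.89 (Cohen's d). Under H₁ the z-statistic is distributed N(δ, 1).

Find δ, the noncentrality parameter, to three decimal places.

δ ≈ 6.356

δ = d·√(n/2) = 0.89 × √(102/2) = 6.3559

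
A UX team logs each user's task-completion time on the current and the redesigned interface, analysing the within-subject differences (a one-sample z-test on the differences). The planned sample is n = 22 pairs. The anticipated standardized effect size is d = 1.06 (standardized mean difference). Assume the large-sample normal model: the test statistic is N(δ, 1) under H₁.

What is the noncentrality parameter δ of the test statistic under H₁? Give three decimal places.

δ = d·√n = 1.06 × √22 = 4.9718

δ ≈ 4.972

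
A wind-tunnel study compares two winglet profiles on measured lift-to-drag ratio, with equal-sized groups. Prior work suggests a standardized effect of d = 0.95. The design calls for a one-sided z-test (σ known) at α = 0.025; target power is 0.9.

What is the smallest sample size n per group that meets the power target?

Set Φ(δ − 1.960) = 0.9; then δ − 1.960 = Φ⁻¹(0.9) = 1.282, giving δ = 3.242.
δ = d·√(n/2) ⇒ n = 2(δ/d)² = 2 × (3.242 / 0.95)² = 23.29.
Rounding up, n = 24 per group.

n = 24 per group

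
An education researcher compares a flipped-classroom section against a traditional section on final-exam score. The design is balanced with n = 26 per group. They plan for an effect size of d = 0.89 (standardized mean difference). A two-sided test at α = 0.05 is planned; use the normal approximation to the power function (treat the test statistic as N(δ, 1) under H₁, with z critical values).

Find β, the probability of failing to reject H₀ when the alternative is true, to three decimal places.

β ≈ 0.106

Noncentrality parameter: δ = d·√(n/2) = 0.89 × √(26/2) = 3.2089
Two-sided α = 0.05 → critical value z_{0.025} = 1.960.
Power = Φ(δ − 1.960) + Φ(−δ − 1.960) = Φ(1.249) + Φ(-5.169) = 0.8942 + 0.0000 = 0.8942.
Type II error: β = 1 − power = 1 − 0.8942 = 0.1058.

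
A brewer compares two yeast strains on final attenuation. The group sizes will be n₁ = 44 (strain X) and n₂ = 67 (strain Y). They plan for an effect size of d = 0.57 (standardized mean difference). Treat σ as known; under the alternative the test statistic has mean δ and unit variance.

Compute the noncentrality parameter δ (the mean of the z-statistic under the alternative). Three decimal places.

δ ≈ 2.937

The noncentrality parameter scales effect size by the design's sample-size factor: δ = d / √(1/n₁ + 1/n₂) = 0.57 / √(1/44 + 1/67) = 2.9375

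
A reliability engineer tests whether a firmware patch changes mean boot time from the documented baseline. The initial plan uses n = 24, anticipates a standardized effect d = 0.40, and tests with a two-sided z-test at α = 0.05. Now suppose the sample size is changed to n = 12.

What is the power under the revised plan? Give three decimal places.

Power ≈ 0.283

With n = 12: δ = d·√n = 0.40 × √12 = 1.3856. Critical value z_{0.025} = 1.960.
Revised power = Φ(δ − 1.960) + Φ(−δ − 1.960) = Φ(-0.574) + Φ(-3.346) = 0.2829 + 0.0004 = 0.2833.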